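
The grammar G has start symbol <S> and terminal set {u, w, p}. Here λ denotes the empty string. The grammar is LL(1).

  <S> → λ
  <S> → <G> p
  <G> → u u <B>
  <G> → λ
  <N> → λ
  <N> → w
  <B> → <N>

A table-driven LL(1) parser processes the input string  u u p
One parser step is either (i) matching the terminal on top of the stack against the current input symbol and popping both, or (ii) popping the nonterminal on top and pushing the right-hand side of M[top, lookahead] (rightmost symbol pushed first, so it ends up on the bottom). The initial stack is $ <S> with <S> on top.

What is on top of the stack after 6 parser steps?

p

step 1: stack=$ <S>  input=u u p $  — expand <S> → <G> p
step 2: stack=$ p <G>  input=u u p $  — expand <G> → u u <B>
step 3: stack=$ p <B> u u  input=u u p $  — match u
step 4: stack=$ p <B> u  input=u p $  — match u
step 5: stack=$ p <B>  input=p $  — expand <B> → <N>
step 6: stack=$ p <N>  input=p $  — expand <N> → λ
Stack after step 6: $ p (top = p).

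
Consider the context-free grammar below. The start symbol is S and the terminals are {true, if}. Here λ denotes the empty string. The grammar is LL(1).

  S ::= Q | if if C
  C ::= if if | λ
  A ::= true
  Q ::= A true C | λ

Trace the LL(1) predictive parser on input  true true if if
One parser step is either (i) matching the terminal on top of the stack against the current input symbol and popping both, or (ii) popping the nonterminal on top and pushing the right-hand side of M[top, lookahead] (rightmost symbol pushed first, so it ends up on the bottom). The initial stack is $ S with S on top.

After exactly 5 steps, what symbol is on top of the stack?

     Stack          Input              Action
  1  $ S            true true if if $  expand S ::= Q
  2  $ Q            true true if if $  expand Q ::= A true C
  3  $ C true A     true true if if $  expand A ::= true
  4  $ C true true  true true if if $  match true
  5  $ C true       true if if $       match true
Stack after step 5: $ C (top = C).

C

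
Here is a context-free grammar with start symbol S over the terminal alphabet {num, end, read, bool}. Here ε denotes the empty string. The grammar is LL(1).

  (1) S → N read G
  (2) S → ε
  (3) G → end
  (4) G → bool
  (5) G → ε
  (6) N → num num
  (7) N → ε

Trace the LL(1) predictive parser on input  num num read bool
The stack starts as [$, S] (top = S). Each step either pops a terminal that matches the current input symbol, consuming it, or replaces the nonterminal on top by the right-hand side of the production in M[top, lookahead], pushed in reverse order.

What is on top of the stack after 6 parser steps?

bool

     Stack             Input                Action
  1  $ S               num num read bool $  expand S → N read G
  2  $ G read N        num num read bool $  expand N → num num
  3  $ G read num num  num num read bool $  match num
  4  $ G read num      num read bool $      match num
  5  $ G read          read bool $          match read
  6  $ G               bool $               expand G → bool
Stack after step 6: $ bool (top = bool).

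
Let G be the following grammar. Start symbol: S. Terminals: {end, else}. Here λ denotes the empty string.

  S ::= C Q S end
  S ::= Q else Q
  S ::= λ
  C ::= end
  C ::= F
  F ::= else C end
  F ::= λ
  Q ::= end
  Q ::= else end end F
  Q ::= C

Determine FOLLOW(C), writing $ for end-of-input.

{$, else, end}

FIRST(F) = {λ, else}
FIRST(C) = {λ, else, end}  (via F)
FIRST(Q) = {λ, else, end}  (via C)
FIRST(S) = {λ, else, end}  (via C Q S end, Q else Q)
FOLLOW(S) includes $ since S is the start symbol.
FOLLOW(S): in S::=C Q S end, S is followed by end with FIRST {end}. Thus FOLLOW(S) = {$, end}.
FOLLOW(Q): in S::=C Q S end, Q is followed by S end with FIRST {else, end}; in S::=Q else Q (occurrence 1), Q is followed by else Q with FIRST {else}; in S::=Q else Q (occurrence 2), the suffix after Q is empty, so FOLLOW(Q) ⊇ FOLLOW(S) = {$, end}. Thus FOLLOW(Q) = {$, else, end}.
FOLLOW(C): in S::=C Q S end, C is followed by Q S end with FIRST {else, end}; in F::=else C end, C is followed by end with FIRST {end}; in Q::=C, the suffix after C is empty, so FOLLOW(C) ⊇ FOLLOW(Q) = {$, else, end}. Thus FOLLOW(C) = {$, else, end}.
FOLLOW(F): in C::=F, the suffix after F is empty, so FOLLOW(F) ⊇ FOLLOW(C) = {$, else, end}; in Q::=else end end F, the suffix after F is empty, so FOLLOW(F) ⊇ FOLLOW(Q) = {$, else, end}. Thus FOLLOW(F) = {$, else, end}.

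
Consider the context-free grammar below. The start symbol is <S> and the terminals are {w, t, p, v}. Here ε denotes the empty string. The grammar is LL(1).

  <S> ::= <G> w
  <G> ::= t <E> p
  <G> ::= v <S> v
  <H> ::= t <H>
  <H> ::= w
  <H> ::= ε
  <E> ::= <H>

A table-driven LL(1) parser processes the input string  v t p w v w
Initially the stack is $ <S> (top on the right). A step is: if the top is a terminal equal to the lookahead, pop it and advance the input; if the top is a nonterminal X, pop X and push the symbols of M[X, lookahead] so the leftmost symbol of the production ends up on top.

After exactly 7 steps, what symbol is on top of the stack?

<H>

     Stack            Input          Action
  1  $ <S>            v t p w v w $  expand <S> ::= <G> w
  2  $ w <G>          v t p w v w $  expand <G> ::= v <S> v
  3  $ w v <S> v      v t p w v w $  match v
  4  $ w v <S>        t p w v w $    expand <S> ::= <G> w
  5  $ w v w <G>      t p w v w $    expand <G> ::= t <E> p
  6  $ w v w p <E> t  t p w v w $    match t
  7  $ w v w p <E>    p w v w $      expand <E> ::= <H>
Stack after step 7: $ w v w p <H> (top = <H>).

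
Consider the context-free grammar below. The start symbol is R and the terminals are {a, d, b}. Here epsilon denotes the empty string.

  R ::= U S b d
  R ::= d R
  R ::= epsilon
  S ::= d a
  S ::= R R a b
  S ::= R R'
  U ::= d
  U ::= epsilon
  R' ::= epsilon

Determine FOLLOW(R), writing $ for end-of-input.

{$, a, b, d}

FIRST(U): from U::=d we get {d}; from U::=epsilon we get {epsilon}. So FIRST(U) = {epsilon, d}.
FIRST(R'): from R'::=epsilon we get {epsilon}. So FIRST(R') = {epsilon}.
FIRST(R): from R::=U S b d we get {a, b, d}; from R::=d R we get {d}; from R::=epsilon we get {epsilon}. So FIRST(R) = {epsilon, a, b, d}.
FIRST(S): from S::=d a we get {d}; from S::=R R a b we get {a, b, d}; from S::=R R' we get {epsilon, a, b, d}. So FIRST(S) = {epsilon, a, b, d}.
FOLLOW(R) includes $ since R is the start symbol.
FOLLOW(S): in R::=U S b d, S is followed by b d with FIRST {b}. Thus FOLLOW(S) = {b}.
FOLLOW(R): in R::=d R, the suffix after R is empty (adds nothing new); in S::=R R a b (occurrence 1), R is followed by R a b with FIRST {a, b, d}; in S::=R R a b (occurrence 2), R is followed by a b with FIRST {a}; in S::=R R', R is followed by R' with FIRST {epsilon}; in S::=R R', the suffix after R is nullable, so FOLLOW(R) ⊇ FOLLOW(S) = {b}. Thus FOLLOW(R) = {$, a, b, d}.
FOLLOW(U): in R::=U S b d, U is followed by S b d with FIRST {a, b, d}. Thus FOLLOW(U) = {a, b, d}.
FOLLOW(R'): in S::=R R', the suffix after R' is empty, so FOLLOW(R') ⊇ FOLLOW(S) = {b}. Thus FOLLOW(R') = {b}.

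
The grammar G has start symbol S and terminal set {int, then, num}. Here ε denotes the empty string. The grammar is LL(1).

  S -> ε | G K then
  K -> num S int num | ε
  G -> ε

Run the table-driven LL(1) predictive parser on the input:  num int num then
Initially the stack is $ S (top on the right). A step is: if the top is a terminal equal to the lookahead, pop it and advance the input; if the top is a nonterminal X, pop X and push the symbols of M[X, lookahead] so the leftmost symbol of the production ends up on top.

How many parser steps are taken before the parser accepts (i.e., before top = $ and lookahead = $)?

8

step 1: stack=$ S  input=num int num then $  — expand S -> G K then
step 2: stack=$ then K G  input=num int num then $  — expand G -> ε
step 3: stack=$ then K  input=num int num then $  — expand K -> num S int num
step 4: stack=$ then num int S num  input=num int num then $  — match num
step 5: stack=$ then num int S  input=int num then $  — expand S -> ε
step 6: stack=$ then num int  input=int num then $  — match int
step 7: stack=$ then num  input=num then $  — match num
step 8: stack=$ then  input=then $  — match then
Accept reached after 8 steps.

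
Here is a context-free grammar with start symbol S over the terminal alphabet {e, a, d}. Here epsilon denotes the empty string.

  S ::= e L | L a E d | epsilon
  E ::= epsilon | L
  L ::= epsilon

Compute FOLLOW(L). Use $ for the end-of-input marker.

FIRST(L): from L::=epsilon we get {epsilon}. So FIRST(L) = {epsilon}.
FIRST(S): from S::=e L we get {e}; from S::=L a E d we get {a}; from S::=epsilon we get {epsilon}. So FIRST(S) = {epsilon, a, e}.
FIRST(E): from E::=epsilon we get {epsilon}; from E::=L we get {epsilon}. So FIRST(E) = {epsilon}.
FOLLOW(S) includes $ since S is the start symbol.
FOLLOW(S): S appears on no right-hand side. Thus FOLLOW(S) = {$}.
FOLLOW(E): in S::=L a E d, E is followed by d with FIRST {d}. Thus FOLLOW(E) = {d}.
FOLLOW(L): in S::=e L, the suffix after L is empty, so FOLLOW(L) ⊇ FOLLOW(S) = {$}; in S::=L a E d, L is followed by a E d with FIRST {a}; in E::=L, the suffix after L is empty, so FOLLOW(L) ⊇ FOLLOW(E) = {d}. Thus FOLLOW(L) = {$, a, d}.

{$, a, d}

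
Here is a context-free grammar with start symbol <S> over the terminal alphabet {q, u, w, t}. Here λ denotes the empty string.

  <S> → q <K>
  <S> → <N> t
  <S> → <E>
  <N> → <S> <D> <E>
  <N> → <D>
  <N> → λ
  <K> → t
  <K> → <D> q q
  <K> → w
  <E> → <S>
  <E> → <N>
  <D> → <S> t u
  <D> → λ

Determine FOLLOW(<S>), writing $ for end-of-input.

{$, q, t}

FIRST(<S>) = {λ, q, t}  (via <N> t, <E>)
FIRST(<D>) = {λ, q, t}  (via <S> t u)
FIRST(<K>) = {q, t, w}  (via <D> q q)
FIRST(<N>) = {λ, q, t}  (via <S> <D> <E>, <D>)
FIRST(<E>) = {λ, q, t}  (via <S>, <N>)
FOLLOW(<S>) includes $ since <S> is the start symbol.
FOLLOW(<S>): in <N>→<S> <D> <E>, <S> is followed by <D> <E> with FIRST {λ, q, t}; in <N>→<S> <D> <E>, the suffix after <S> is nullable, so FOLLOW(<S>) ⊇ FOLLOW(<N>) = {$, q, t}; in <E>→<S>, the suffix after <S> is empty, so FOLLOW(<S>) ⊇ FOLLOW(<E>) = {$, q, t}; in <D>→<S> t u, <S> is followed by t u with FIRST {t}. Thus FOLLOW(<S>) = {$, q, t}.
FOLLOW(<K>): in <S>→q <K>, the suffix after <K> is empty, so FOLLOW(<K>) ⊇ FOLLOW(<S>) = {$, q, t}. Thus FOLLOW(<K>) = {$, q, t}.
FOLLOW(<N>): in <S>→<N> t, <N> is followed by t with FIRST {t}; in <E>→<N>, the suffix after <N> is empty, so FOLLOW(<N>) ⊇ FOLLOW(<E>) = {$, q, t}. Thus FOLLOW(<N>) = {$, q, t}.
FOLLOW(<E>): in <S>→<E>, the suffix after <E> is empty, so FOLLOW(<E>) ⊇ FOLLOW(<S>) = {$, q, t}; in <N>→<S> <D> <E>, the suffix after <E> is empty, so FOLLOW(<E>) ⊇ FOLLOW(<N>) = {$, q, t}. Thus FOLLOW(<E>) = {$, q, t}.
FOLLOW(<D>): in <N>→<S> <D> <E>, <D> is followed by <E> with FIRST {λ, q, t}; in <N>→<S> <D> <E>, the suffix after <D> is nullable, so FOLLOW(<D>) ⊇ FOLLOW(<N>) = {$, q, t}; in <N>→<D>, the suffix after <D> is empty, so FOLLOW(<D>) ⊇ FOLLOW(<N>) = {$, q, t}; in <K>→<D> q q, <D> is followed by q q with FIRST {q}. Thus FOLLOW(<D>) = {$, q, t}.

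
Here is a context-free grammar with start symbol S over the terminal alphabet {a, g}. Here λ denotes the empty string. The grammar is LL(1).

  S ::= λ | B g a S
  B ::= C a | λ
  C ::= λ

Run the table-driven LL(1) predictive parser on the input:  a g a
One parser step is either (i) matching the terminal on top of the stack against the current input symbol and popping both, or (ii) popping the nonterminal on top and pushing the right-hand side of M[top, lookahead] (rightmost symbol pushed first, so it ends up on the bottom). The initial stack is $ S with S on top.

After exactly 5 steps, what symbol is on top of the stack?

step 1: stack=$ S  input=a g a $  — expand S ::= B g a S
step 2: stack=$ S a g B  input=a g a $  — expand B ::= C a
step 3: stack=$ S a g a C  input=a g a $  — expand C ::= λ
step 4: stack=$ S a g a  input=a g a $  — match a
step 5: stack=$ S a g  input=g a $  — match g
Stack after step 5: $ S a (top = a).

a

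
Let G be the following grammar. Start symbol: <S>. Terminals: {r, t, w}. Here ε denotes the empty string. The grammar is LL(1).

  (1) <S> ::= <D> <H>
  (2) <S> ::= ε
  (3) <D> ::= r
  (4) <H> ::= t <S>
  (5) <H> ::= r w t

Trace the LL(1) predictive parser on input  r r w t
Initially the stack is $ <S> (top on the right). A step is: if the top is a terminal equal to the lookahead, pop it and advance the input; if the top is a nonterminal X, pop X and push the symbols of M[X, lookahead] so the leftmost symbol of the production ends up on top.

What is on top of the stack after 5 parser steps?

w

     Stack      Input      Action
  1  $ <S>      r r w t $  expand <S> ::= <D> <H>
  2  $ <H> <D>  r r w t $  expand <D> ::= r
  3  $ <H> r    r r w t $  match r
  4  $ <H>      r w t $    expand <H> ::= r w t
  5  $ t w r    r w t $    match r
Stack after step 5: $ t w (top = w).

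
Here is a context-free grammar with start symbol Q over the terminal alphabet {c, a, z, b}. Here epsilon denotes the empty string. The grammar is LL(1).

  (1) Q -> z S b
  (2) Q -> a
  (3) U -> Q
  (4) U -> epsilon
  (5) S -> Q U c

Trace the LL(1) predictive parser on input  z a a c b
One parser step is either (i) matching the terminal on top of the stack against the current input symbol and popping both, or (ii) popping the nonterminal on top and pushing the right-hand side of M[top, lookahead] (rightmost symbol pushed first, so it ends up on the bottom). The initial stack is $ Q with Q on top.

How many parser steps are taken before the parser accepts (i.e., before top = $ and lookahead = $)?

      Stack      Input        Action
   1  $ Q        z a a c b $  expand Q -> z S b
   2  $ b S z    z a a c b $  match z
   3  $ b S      a a c b $    expand S -> Q U c
   4  $ b c U Q  a a c b $    expand Q -> a
   5  $ b c U a  a a c b $    match a
   6  $ b c U    a c b $      expand U -> Q
   7  $ b c Q    a c b $      expand Q -> a
   8  $ b c a    a c b $      match a
   9  $ b c      c b $        match c
  10  $ b        b $          match b
Accept reached after 10 steps.

10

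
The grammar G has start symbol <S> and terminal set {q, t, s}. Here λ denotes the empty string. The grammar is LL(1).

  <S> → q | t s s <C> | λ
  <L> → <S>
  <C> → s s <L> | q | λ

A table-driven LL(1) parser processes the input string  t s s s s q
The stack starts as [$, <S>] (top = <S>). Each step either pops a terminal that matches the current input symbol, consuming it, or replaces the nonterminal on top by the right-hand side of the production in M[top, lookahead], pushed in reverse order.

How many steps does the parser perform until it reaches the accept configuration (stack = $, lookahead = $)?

      Stack        Input          Action
   1  $ <S>        t s s s s q $  expand <S> → t s s <C>
   2  $ <C> s s t  t s s s s q $  match t
   3  $ <C> s s    s s s s q $    match s
   4  $ <C> s      s s s q $      match s
   5  $ <C>        s s q $        expand <C> → s s <L>
   6  $ <L> s s    s s q $        match s
   7  $ <L> s      s q $          match s
   8  $ <L>        q $            expand <L> → <S>
   9  $ <S>        q $            expand <S> → q
  10  $ q          q $            match q
Accept reached after 10 steps.

10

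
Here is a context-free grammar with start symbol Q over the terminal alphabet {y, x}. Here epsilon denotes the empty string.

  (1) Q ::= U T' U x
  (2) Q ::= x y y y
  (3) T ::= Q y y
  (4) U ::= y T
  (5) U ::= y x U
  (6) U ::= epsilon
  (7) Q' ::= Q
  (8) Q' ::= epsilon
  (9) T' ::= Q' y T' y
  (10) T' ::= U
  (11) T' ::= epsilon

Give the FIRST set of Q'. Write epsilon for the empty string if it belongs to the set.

{epsilon, x, y}

FIRST(U) = {epsilon, y}
FIRST(Q) = {x, y}  (via U T' U x)
FIRST(T) = {x, y}  (via Q y y)
FIRST(Q') = {epsilon, x, y}  (via Q)
FIRST(T') = {epsilon, x, y}  (via Q' y T' y, U)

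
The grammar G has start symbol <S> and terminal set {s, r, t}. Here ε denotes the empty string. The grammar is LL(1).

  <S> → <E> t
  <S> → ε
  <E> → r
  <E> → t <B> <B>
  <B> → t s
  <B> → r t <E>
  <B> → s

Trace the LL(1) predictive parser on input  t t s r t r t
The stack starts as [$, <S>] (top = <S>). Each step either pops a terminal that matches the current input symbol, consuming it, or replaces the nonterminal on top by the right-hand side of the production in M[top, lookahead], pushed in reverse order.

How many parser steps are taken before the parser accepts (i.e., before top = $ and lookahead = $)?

12

      Stack          Input            Action
   1  $ <S>          t t s r t r t $  expand <S> → <E> t
   2  $ t <E>        t t s r t r t $  expand <E> → t <B> <B>
   3  $ t <B> <B> t  t t s r t r t $  match t
   4  $ t <B> <B>    t s r t r t $    expand <B> → t s
   5  $ t <B> s t    t s r t r t $    match t
   6  $ t <B> s      s r t r t $      match s
   7  $ t <B>        r t r t $        expand <B> → r t <E>
   8  $ t <E> t r    r t r t $        match r
   9  $ t <E> t      t r t $          match t
  10  $ t <E>        r t $            expand <E> → r
  11  $ t r          r t $            match r
  12  $ t            t $              match t
Accept reached after 12 steps.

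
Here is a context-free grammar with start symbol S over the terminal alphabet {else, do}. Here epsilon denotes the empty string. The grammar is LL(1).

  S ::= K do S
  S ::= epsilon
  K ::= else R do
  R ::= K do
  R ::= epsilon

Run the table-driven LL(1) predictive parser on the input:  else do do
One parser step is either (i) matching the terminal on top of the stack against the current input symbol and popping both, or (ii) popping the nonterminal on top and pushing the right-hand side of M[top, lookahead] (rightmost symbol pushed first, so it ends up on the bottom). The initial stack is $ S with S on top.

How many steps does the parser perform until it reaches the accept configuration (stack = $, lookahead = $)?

7

     Stack             Input         Action
  1  $ S               else do do $  expand S ::= K do S
  2  $ S do K          else do do $  expand K ::= else R do
  3  $ S do do R else  else do do $  match else
  4  $ S do do R       do do $       expand R ::= epsilon
  5  $ S do do         do do $       match do
  6  $ S do            do $          match do
  7  $ S               $             expand S ::= epsilon
Accept reached after 7 steps.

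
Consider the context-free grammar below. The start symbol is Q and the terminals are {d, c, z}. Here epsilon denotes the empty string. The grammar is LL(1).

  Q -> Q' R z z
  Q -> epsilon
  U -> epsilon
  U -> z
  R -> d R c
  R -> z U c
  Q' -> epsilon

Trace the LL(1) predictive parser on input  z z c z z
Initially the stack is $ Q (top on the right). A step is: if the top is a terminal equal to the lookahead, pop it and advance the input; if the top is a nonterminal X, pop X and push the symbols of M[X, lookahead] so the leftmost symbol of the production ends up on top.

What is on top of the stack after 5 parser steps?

z

     Stack        Input        Action
  1  $ Q          z z c z z $  expand Q -> Q' R z z
  2  $ z z R Q'   z z c z z $  expand Q' -> epsilon
  3  $ z z R      z z c z z $  expand R -> z U c
  4  $ z z c U z  z z c z z $  match z
  5  $ z z c U    z c z z $    expand U -> z
Stack after step 5: $ z z c z (top = z).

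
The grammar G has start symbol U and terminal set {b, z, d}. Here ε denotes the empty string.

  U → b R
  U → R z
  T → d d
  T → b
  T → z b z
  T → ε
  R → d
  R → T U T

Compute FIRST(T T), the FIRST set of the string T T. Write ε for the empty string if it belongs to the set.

{ε, b, d, z}

FIRST(T): from T→d d we get {d}; from T→b we get {b}; from T→z b z we get {z}; from T→ε we get {ε}. So FIRST(T) = {ε, b, d, z}.
FIRST(U): from U→b R we get {b}; from U→R z we get {b, d, z}. So FIRST(U) = {b, d, z}.
FIRST(R): from R→d we get {d}; from R→T U T we get {b, d, z}. So FIRST(R) = {b, d, z}.
FIRST(T T): take FIRST of each symbol in turn, carrying on past any symbol whose FIRST contains ε; result {ε, b, d, z}.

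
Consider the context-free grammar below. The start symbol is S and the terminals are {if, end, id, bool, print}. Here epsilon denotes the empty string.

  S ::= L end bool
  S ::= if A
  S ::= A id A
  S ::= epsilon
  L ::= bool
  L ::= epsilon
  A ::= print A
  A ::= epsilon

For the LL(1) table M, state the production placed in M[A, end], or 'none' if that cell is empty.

FIRST(L) = {epsilon, bool}
FIRST(A) = {epsilon, print}
FIRST(S) = {epsilon, bool, end, id, if, print}  (via L end bool, A id A)
FOLLOW(S) includes $ since S is the start symbol.
FOLLOW(S): S appears on no right-hand side. Thus FOLLOW(S) = {$}.
FOLLOW(A): in S::=if A, the suffix after A is empty, so FOLLOW(A) ⊇ FOLLOW(S) = {$}; in S::=A id A (occurrence 1), A is followed by id A with FIRST {id}; in S::=A id A (occurrence 2), the suffix after A is empty, so FOLLOW(A) ⊇ FOLLOW(S) = {$}; in A::=print A, the suffix after A is empty (adds nothing new). Thus FOLLOW(A) = {$, id}.
For A ::= print A: FIRST(print A) = {print}, so it goes in M[A, t] for t ∈ {print}.
For A ::= epsilon: FIRST(epsilon) = {epsilon}, so it goes in M[A, t] for t ∈ {}; since epsilon ∈ FIRST, also for every t ∈ FOLLOW(A) = {$, id}.
None of these place a production in M[A, end].

none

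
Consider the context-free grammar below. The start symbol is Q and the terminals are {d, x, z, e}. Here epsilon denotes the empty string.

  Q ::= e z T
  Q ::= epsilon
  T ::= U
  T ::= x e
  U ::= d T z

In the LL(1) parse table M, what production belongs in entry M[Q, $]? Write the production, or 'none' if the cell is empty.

Q ::= epsilon

FIRST(Q): from Q::=e z T we get {e}; from Q::=epsilon we get {epsilon}. So FIRST(Q) = {epsilon, e}.
FIRST(U): from U::=d T z we get {d}. So FIRST(U) = {d}.
FIRST(T): from T::=U we get {d}; from T::=x e we get {x}. So FIRST(T) = {d, x}.
FOLLOW(Q) includes $ since Q is the start symbol.
FOLLOW(Q): Q appears on no right-hand side. Thus FOLLOW(Q) = {$}.
For Q ::= e z T: FIRST(e z T) = {e}, so it goes in M[Q, t] for t ∈ {e}.
For Q ::= epsilon: FIRST(epsilon) = {epsilon}, so it goes in M[Q, t] for t ∈ {}; since epsilon ∈ FIRST, also for every t ∈ FOLLOW(Q) = {$}.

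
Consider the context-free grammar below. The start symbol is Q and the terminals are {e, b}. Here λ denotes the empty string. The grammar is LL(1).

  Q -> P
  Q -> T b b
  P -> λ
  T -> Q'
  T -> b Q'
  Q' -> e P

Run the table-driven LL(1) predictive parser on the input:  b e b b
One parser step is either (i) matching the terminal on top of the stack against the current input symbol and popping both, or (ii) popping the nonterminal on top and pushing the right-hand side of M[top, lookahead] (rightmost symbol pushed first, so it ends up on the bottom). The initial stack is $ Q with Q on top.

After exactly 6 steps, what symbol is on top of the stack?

b

     Stack       Input      Action
  1  $ Q         b e b b $  expand Q -> T b b
  2  $ b b T     b e b b $  expand T -> b Q'
  3  $ b b Q' b  b e b b $  match b
  4  $ b b Q'    e b b $    expand Q' -> e P
  5  $ b b P e   e b b $    match e
  6  $ b b P     b b $      expand P -> λ
Stack after step 6: $ b b (top = b).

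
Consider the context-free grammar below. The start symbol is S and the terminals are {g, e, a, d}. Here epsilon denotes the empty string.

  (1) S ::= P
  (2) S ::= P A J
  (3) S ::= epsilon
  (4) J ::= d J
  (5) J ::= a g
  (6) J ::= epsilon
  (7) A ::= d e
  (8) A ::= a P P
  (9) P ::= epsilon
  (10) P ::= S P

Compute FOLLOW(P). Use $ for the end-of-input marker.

FIRST(J) = {epsilon, a, d}
FIRST(A) = {a, d}
FIRST(S) = {epsilon, a, d}  (via P, P A J)
FIRST(P) = {epsilon, a, d}  (via S P)
FOLLOW(S) includes $ since S is the start symbol.
FOLLOW(S): in P::=S P, S is followed by P with FIRST {epsilon, a, d}; in P::=S P, the suffix after S is nullable, so FOLLOW(S) ⊇ FOLLOW(P) = {$, a, d}. Thus FOLLOW(S) = {$, a, d}.
FOLLOW(J): in S::=P A J, the suffix after J is empty, so FOLLOW(J) ⊇ FOLLOW(S) = {$, a, d}; in J::=d J, the suffix after J is empty (adds nothing new). Thus FOLLOW(J) = {$, a, d}.
FOLLOW(A): in S::=P A J, A is followed by J with FIRST {epsilon, a, d}; in S::=P A J, the suffix after A is nullable, so FOLLOW(A) ⊇ FOLLOW(S) = {$, a, d}. Thus FOLLOW(A) = {$, a, d}.
FOLLOW(P): in S::=P, the suffix after P is empty, so FOLLOW(P) ⊇ FOLLOW(S) = {$, a, d}; in S::=P A J, P is followed by A J with FIRST {a, d}; in A::=a P P (occurrence 1), P is followed by P with FIRST {epsilon, a, d}; in A::=a P P (occurrence 1), the suffix after P is nullable, so FOLLOW(P) ⊇ FOLLOW(A) = {$, a, d}; in A::=a P P (occurrence 2), the suffix after P is empty, so FOLLOW(P) ⊇ FOLLOW(A) = {$, a, d}; in P::=S P, the suffix after P is empty (adds nothing new). Thus FOLLOW(P) = {$, a, d}.

{$, a, d}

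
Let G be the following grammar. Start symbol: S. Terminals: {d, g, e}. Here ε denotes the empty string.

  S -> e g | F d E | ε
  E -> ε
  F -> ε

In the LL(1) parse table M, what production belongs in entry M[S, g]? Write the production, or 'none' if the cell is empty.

FIRST(E): from E->ε we get {ε}. So FIRST(E) = {ε}.
FIRST(F): from F->ε we get {ε}. So FIRST(F) = {ε}.
FIRST(S): from S->e g we get {e}; from S->F d E we get {d}; from S->ε we get {ε}. So FIRST(S) = {ε, d, e}.
FOLLOW(S) includes $ since S is the start symbol.
FOLLOW(S): S appears on no right-hand side. Thus FOLLOW(S) = {$}.
For S -> e g: FIRST(e g) = {e}, so it goes in M[S, t] for t ∈ {e}.
For S -> F d E: FIRST(F d E) = {d}, so it goes in M[S, t] for t ∈ {d}.
For S -> ε: FIRST(ε) = {ε}, so it goes in M[S, t] for t ∈ {}; since ε ∈ FIRST, also for every t ∈ FOLLOW(S) = {$}.
None of these place a production in M[S, g].

none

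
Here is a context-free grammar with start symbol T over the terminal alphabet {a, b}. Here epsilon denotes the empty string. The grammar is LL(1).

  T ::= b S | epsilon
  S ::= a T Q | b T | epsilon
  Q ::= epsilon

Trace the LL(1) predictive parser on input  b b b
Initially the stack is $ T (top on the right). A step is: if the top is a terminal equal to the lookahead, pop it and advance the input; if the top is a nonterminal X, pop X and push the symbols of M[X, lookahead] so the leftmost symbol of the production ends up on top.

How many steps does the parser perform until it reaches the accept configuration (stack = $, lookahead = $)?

7

step 1: stack=$ T  input=b b b $  — expand T ::= b S
step 2: stack=$ S b  input=b b b $  — match b
step 3: stack=$ S  input=b b $  — expand S ::= b T
step 4: stack=$ T b  input=b b $  — match b
step 5: stack=$ T  input=b $  — expand T ::= b S
step 6: stack=$ S b  input=b $  — match b
step 7: stack=$ S  input=$  — expand S ::= epsilon
Accept reached after 7 steps.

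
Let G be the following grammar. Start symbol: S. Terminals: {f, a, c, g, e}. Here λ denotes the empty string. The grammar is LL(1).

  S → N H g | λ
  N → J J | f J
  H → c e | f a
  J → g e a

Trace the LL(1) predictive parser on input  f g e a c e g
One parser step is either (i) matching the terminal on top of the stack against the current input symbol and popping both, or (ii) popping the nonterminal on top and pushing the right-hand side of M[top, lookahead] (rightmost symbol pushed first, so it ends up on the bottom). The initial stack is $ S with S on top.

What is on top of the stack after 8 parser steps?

c

step 1: stack=$ S  input=f g e a c e g $  — expand S → N H g
step 2: stack=$ g H N  input=f g e a c e g $  — expand N → f J
step 3: stack=$ g H J f  input=f g e a c e g $  — match f
step 4: stack=$ g H J  input=g e a c e g $  — expand J → g e a
step 5: stack=$ g H a e g  input=g e a c e g $  — match g
step 6: stack=$ g H a e  input=e a c e g $  — match e
step 7: stack=$ g H a  input=a c e g $  — match a
step 8: stack=$ g H  input=c e g $  — expand H → c e
Stack after step 8: $ g e c (top = c).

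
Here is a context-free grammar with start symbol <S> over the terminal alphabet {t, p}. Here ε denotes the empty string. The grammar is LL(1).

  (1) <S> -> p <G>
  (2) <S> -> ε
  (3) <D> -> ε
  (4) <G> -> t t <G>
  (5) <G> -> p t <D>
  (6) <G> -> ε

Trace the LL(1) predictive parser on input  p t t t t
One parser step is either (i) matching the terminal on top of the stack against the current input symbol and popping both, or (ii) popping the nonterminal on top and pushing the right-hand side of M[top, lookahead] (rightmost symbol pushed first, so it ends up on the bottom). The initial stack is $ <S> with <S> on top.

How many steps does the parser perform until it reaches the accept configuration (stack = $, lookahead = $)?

9

step 1: stack=$ <S>  input=p t t t t $  — expand <S> -> p <G>
step 2: stack=$ <G> p  input=p t t t t $  — match p
step 3: stack=$ <G>  input=t t t t $  — expand <G> -> t t <G>
step 4: stack=$ <G> t t  input=t t t t $  — match t
step 5: stack=$ <G> t  input=t t t $  — match t
step 6: stack=$ <G>  input=t t $  — expand <G> -> t t <G>
step 7: stack=$ <G> t t  input=t t $  — match t
step 8: stack=$ <G> t  input=t $  — match t
step 9: stack=$ <G>  input=$  — expand <G> -> ε
Accept reached after 9 steps.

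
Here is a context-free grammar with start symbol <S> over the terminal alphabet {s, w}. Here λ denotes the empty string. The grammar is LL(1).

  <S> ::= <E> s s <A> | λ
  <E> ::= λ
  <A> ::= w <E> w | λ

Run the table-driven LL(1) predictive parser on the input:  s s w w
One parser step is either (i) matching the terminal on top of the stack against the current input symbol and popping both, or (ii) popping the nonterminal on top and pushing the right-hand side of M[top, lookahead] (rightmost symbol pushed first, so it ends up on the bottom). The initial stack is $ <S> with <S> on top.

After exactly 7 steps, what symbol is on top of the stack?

     Stack          Input      Action
  1  $ <S>          s s w w $  expand <S> ::= <E> s s <A>
  2  $ <A> s s <E>  s s w w $  expand <E> ::= λ
  3  $ <A> s s      s s w w $  match s
  4  $ <A> s        s w w $    match s
  5  $ <A>          w w $      expand <A> ::= w <E> w
  6  $ w <E> w      w w $      match w
  7  $ w <E>        w $        expand <E> ::= λ
Stack after step 7: $ w (top = w).

w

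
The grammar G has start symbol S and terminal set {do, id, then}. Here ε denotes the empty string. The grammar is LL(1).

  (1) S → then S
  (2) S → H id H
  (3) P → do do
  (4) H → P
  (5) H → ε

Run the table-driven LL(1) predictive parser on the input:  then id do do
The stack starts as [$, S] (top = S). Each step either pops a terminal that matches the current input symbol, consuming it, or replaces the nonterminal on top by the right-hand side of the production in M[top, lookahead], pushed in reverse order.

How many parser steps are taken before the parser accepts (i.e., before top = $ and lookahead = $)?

9

     Stack     Input            Action
  1  $ S       then id do do $  expand S → then S
  2  $ S then  then id do do $  match then
  3  $ S       id do do $       expand S → H id H
  4  $ H id H  id do do $       expand H → ε
  5  $ H id    id do do $       match id
  6  $ H       do do $          expand H → P
  7  $ P       do do $          expand P → do do
  8  $ do do   do do $          match do
  9  $ do      do $             match do
Accept reached after 9 steps.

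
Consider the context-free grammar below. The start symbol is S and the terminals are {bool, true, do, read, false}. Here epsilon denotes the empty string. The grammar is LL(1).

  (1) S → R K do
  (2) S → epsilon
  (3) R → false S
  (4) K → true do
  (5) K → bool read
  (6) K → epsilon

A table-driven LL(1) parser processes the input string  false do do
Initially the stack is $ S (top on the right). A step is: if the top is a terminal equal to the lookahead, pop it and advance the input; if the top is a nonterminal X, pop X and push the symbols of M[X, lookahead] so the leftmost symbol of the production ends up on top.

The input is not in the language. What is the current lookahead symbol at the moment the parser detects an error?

do

step 1: stack=$ S  input=false do do $  — expand S → R K do
step 2: stack=$ do K R  input=false do do $  — expand R → false S
step 3: stack=$ do K S false  input=false do do $  — match false
step 4: stack=$ do K S  input=do do $  — expand S → epsilon
step 5: stack=$ do K  input=do do $  — expand K → epsilon
step 6: stack=$ do  input=do do $  — match do
step 7: stack=$  input=do $  — error: stack empty but input remains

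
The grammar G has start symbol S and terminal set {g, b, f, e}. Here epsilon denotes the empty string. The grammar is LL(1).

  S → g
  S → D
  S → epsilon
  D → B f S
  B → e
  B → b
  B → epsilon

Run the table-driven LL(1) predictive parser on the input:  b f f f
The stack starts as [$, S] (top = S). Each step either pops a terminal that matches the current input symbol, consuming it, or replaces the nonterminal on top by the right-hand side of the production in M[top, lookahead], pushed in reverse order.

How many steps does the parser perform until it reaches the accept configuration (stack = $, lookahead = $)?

14

step 1: stack=$ S  input=b f f f $  — expand S → D
step 2: stack=$ D  input=b f f f $  — expand D → B f S
step 3: stack=$ S f B  input=b f f f $  — expand B → b
step 4: stack=$ S f b  input=b f f f $  — match b
step 5: stack=$ S f  input=f f f $  — match f
step 6: stack=$ S  input=f f $  — expand S → D
step 7: stack=$ D  input=f f $  — expand D → B f S
step 8: stack=$ S f B  input=f f $  — expand B → epsilon
step 9: stack=$ S f  input=f f $  — match f
step 10: stack=$ S  input=f $  — expand S → D
step 11: stack=$ D  input=f $  — expand D → B f S
step 12: stack=$ S f B  input=f $  — expand B → epsilon
step 13: stack=$ S f  input=f $  — match f
step 14: stack=$ S  input=$  — expand S → epsilon
Accept reached after 14 steps.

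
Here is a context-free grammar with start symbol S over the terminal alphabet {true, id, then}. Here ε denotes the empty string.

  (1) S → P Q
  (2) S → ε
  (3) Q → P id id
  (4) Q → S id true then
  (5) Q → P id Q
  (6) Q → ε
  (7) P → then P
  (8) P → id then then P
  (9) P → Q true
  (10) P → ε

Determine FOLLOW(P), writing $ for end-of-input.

{$, id, then, true}

FIRST(S): from S→P Q we get {ε, id, then, true}; from S→ε we get {ε}. So FIRST(S) = {ε, id, then, true}.
FIRST(Q): from Q→P id id we get {id, then, true}; from Q→S id true then we get {id, then, true}; from Q→P id Q we get {id, then, true}; from Q→ε we get {ε}. So FIRST(Q) = {ε, id, then, true}.
FIRST(P): from P→then P we get {then}; from P→id then then P we get {id}; from P→Q true we get {id, then, true}; from P→ε we get {ε}. So FIRST(P) = {ε, id, then, true}.
FOLLOW(S) includes $ since S is the start symbol.
FOLLOW(S): in Q→S id true then, S is followed by id true then with FIRST {id}. Thus FOLLOW(S) = {$, id}.
FOLLOW(Q): in S→P Q, the suffix after Q is empty, so FOLLOW(Q) ⊇ FOLLOW(S) = {$, id}; in Q→P id Q, the suffix after Q is empty (adds nothing new); in P→Q true, Q is followed by true with FIRST {true}. Thus FOLLOW(Q) = {$, id, true}.
FOLLOW(P): in S→P Q, P is followed by Q with FIRST {ε, id, then, true}; in S→P Q, the suffix after P is nullable, so FOLLOW(P) ⊇ FOLLOW(S) = {$, id}; in Q→P id id, P is followed by id id with FIRST {id}; in Q→P id Q, P is followed by id Q with FIRST {id}; in P→then P, the suffix after P is empty (adds nothing new); in P→id then then P, the suffix after P is empty (adds nothing new). Thus FOLLOW(P) = {$, id, then, true}.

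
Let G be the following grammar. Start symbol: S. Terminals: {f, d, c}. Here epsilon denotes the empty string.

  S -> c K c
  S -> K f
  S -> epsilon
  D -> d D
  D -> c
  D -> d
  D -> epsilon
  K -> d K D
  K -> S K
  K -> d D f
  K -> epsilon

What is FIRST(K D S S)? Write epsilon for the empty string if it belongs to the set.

FIRST(D): from D->d D we get {d}; from D->c we get {c}; from D->d we get {d}; from D->epsilon we get {epsilon}. So FIRST(D) = {epsilon, c, d}.
FIRST(S): from S->c K c we get {c}; from S->K f we get {c, d, f}; from S->epsilon we get {epsilon}. So FIRST(S) = {epsilon, c, d, f}.
FIRST(K): from K->d K D we get {d}; from K->S K we get {epsilon, c, d, f}; from K->d D f we get {d}; from K->epsilon we get {epsilon}. So FIRST(K) = {epsilon, c, d, f}.
FIRST(K D S S): take FIRST of each symbol in turn, carrying on past any symbol whose FIRST contains epsilon; result {epsilon, c, d, f}.

{epsilon, c, d, f}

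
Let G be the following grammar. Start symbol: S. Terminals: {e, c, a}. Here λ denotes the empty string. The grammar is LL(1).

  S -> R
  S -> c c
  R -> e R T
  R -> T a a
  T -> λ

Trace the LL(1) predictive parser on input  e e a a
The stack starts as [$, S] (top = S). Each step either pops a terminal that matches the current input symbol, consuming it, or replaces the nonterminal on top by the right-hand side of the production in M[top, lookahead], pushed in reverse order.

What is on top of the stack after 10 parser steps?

step 1: stack=$ S  input=e e a a $  — expand S -> R
step 2: stack=$ R  input=e e a a $  — expand R -> e R T
step 3: stack=$ T R e  input=e e a a $  — match e
step 4: stack=$ T R  input=e a a $  — expand R -> e R T
step 5: stack=$ T T R e  input=e a a $  — match e
step 6: stack=$ T T R  input=a a $  — expand R -> T a a
step 7: stack=$ T T a a T  input=a a $  — expand T -> λ
step 8: stack=$ T T a a  input=a a $  — match a
step 9: stack=$ T T a  input=a $  — match a
step 10: stack=$ T T  input=$  — expand T -> λ
Stack after step 10: $ T (top = T).

T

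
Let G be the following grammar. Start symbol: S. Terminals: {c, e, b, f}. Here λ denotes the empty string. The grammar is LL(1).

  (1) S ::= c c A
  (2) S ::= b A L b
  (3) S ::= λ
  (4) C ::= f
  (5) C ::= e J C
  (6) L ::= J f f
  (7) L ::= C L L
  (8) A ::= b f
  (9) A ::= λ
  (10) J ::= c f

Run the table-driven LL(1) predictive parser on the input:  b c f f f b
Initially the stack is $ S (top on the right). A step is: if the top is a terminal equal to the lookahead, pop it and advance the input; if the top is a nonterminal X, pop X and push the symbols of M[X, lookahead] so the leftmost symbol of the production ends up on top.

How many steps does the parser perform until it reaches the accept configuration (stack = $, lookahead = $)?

      Stack        Input          Action
   1  $ S          b c f f f b $  expand S ::= b A L b
   2  $ b L A b    b c f f f b $  match b
   3  $ b L A      c f f f b $    expand A ::= λ
   4  $ b L        c f f f b $    expand L ::= J f f
   5  $ b f f J    c f f f b $    expand J ::= c f
   6  $ b f f f c  c f f f b $    match c
   7  $ b f f f    f f f b $      match f
   8  $ b f f      f f b $        match f
   9  $ b f        f b $          match f
  10  $ b          b $            match b
Accept reached after 10 steps.

10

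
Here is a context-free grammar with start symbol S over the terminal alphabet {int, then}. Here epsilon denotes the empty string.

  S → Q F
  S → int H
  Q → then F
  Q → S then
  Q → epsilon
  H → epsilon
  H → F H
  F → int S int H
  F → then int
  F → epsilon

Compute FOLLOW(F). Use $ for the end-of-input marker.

FIRST(F) = {epsilon, int, then}
FIRST(H) = {epsilon, int, then}  (via F H)
FIRST(S) = {epsilon, int, then}  (via Q F)
FIRST(Q) = {epsilon, int, then}  (via S then)
FOLLOW(S) includes $ since S is the start symbol.
FOLLOW(S): in Q→S then, S is followed by then with FIRST {then}; in F→int S int H, S is followed by int H with FIRST {int}. Thus FOLLOW(S) = {$, int, then}.
FOLLOW(Q): in S→Q F, Q is followed by F with FIRST {epsilon, int, then}; in S→Q F, the suffix after Q is nullable, so FOLLOW(Q) ⊇ FOLLOW(S) = {$, int, then}. Thus FOLLOW(Q) = {$, int, then}.
FOLLOW(H): in S→int H, the suffix after H is empty, so FOLLOW(H) ⊇ FOLLOW(S) = {$, int, then}; in H→F H, the suffix after H is empty (adds nothing new); in F→int S int H, the suffix after H is empty, so FOLLOW(H) ⊇ FOLLOW(F) = {$, int, then}. Thus FOLLOW(H) = {$, int, then}.
FOLLOW(F): in S→Q F, the suffix after F is empty, so FOLLOW(F) ⊇ FOLLOW(S) = {$, int, then}; in Q→then F, the suffix after F is empty, so FOLLOW(F) ⊇ FOLLOW(Q) = {$, int, then}; in H→F H, F is followed by H with FIRST {epsilon, int, then}; in H→F H, the suffix after F is nullable, so FOLLOW(F) ⊇ FOLLOW(H) = {$, int, then}. Thus FOLLOW(F) = {$, int, then}.

{$, int, then}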